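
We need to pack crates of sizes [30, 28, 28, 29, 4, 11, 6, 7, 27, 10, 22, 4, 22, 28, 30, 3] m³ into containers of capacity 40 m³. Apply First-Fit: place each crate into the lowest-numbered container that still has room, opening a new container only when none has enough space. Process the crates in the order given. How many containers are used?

Put 30 m³ in container 1; 10 m³ remain.
Put 28 m³ in container 2; 12 m³ remain.
Put 28 m³ in container 3; 12 m³ remain.
Put 29 m³ in container 4; 11 m³ remain.
Put 4 m³ in container 1; 6 m³ remain.
Put 11 m³ in container 2; 1 m³ remain.
Put 6 m³ in container 1; 0 m³ remain.
Put 7 m³ in container 3; 5 m³ remain.
Put 27 m³ in container 5; 13 m³ remain.
Put 10 m³ in container 4; 1 m³ remain.
Put 22 m³ in container 6; 18 m³ remain.
Put 4 m³ in container 3; 1 m³ remain.
Put 22 m³ in container 7; 18 m³ remain.
Put 28 m³ in container 8; 12 m³ remain.
Put 30 m³ in container 9; 10 m³ remain.
Put 3 m³ in container 5; 10 m³ remain.
Final containers: [30,4,6] [28,11] [28,7,4] [29,10] [27,3] [22] [22] [28] [30].

9 containers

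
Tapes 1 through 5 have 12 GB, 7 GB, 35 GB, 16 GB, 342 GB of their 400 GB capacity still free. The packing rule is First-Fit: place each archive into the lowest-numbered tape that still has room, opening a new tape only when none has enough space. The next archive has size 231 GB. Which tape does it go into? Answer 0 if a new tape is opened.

Tapes with room: tape 5 (342 GB).
The first with room is tape 5.

5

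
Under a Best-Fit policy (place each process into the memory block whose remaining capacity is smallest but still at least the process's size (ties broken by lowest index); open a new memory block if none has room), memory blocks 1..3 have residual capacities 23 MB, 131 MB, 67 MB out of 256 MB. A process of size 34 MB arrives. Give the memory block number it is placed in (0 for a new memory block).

Memory blocks with room: memory block 2 (131 MB), memory block 3 (67 MB).
Tightest fit is memory block 3 with 67 MB free.

3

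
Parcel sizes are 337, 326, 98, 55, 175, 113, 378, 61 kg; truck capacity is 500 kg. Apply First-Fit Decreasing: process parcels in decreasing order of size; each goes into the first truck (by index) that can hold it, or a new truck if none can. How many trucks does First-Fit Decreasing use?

4

Sorted descending: 378, 337, 326, 175, 113, 98, 61, 55.
truck 1: place 378 kg, 122 kg left
truck 2: place 337 kg, 163 kg left
truck 3: place 326 kg, 174 kg left
truck 4: place 175 kg, 325 kg left
truck 1: place 113 kg, 9 kg left
truck 2: place 98 kg, 65 kg left
truck 2: place 61 kg, 4 kg left
truck 3: place 55 kg, 119 kg left
Final trucks: [378,113] [337,98,61] [326,55] [175].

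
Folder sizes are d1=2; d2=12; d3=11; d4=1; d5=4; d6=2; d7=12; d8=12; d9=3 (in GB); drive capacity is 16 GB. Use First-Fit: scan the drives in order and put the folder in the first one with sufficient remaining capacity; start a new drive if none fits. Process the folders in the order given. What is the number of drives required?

d1 (2 GB) → drive 1 (remaining 14 GB)
d2 (12 GB) → drive 1 (remaining 2 GB)
d3 (11 GB) → drive 2 (remaining 5 GB)
d4 (1 GB) → drive 1 (remaining 1 GB)
d5 (4 GB) → drive 2 (remaining 1 GB)
d6 (2 GB) → drive 3 (remaining 14 GB)
d7 (12 GB) → drive 3 (remaining 2 GB)
d8 (12 GB) → drive 4 (remaining 4 GB)
d9 (3 GB) → drive 4 (remaining 1 GB)

4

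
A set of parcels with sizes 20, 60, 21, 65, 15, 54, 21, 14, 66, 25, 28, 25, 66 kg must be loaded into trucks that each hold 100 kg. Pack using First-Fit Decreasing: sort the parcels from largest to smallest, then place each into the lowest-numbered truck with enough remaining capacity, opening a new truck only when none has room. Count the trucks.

Sorted descending: 66, 66, 65, 60, 54, 28, 25, 25, 21, 21, 20, 15, 14.
66 kg → truck 1 (remaining 34 kg)
66 kg → truck 2 (remaining 34 kg)
65 kg → truck 3 (remaining 35 kg)
60 kg → truck 4 (remaining 40 kg)
54 kg → truck 5 (remaining 46 kg)
28 kg → truck 1 (remaining 6 kg)
25 kg → truck 2 (remaining 9 kg)
25 kg → truck 3 (remaining 10 kg)
21 kg → truck 4 (remaining 19 kg)
21 kg → truck 5 (remaining 25 kg)
20 kg → truck 5 (remaining 5 kg)
15 kg → truck 4 (remaining 4 kg)
14 kg → truck 6 (remaining 86 kg)
Final trucks: [66,28] [66,25] [65,25] [60,21,15] [54,21,20] [14].

6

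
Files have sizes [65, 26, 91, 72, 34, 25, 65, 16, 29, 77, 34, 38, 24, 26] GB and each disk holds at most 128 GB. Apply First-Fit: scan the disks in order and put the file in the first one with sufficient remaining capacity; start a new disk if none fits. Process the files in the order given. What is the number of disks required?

Put 65 GB in disk 1; 63 GB remain.
Put 26 GB in disk 1; 37 GB remain.
Put 91 GB in disk 2; 37 GB remain.
Put 72 GB in disk 3; 56 GB remain.
Put 34 GB in disk 1; 3 GB remain.
Put 25 GB in disk 2; 12 GB remain.
Put 65 GB in disk 4; 63 GB remain.
Put 16 GB in disk 3; 40 GB remain.
Put 29 GB in disk 3; 11 GB remain.
Put 77 GB in disk 5; 51 GB remain.
Put 34 GB in disk 4; 29 GB remain.
Put 38 GB in disk 5; 13 GB remain.
Put 24 GB in disk 4; 5 GB remain.
Put 26 GB in disk 6; 102 GB remain.
Final disks: [65,26,34] [91,25] [72,16,29] [65,34,24] [77,38] [26].

6 disks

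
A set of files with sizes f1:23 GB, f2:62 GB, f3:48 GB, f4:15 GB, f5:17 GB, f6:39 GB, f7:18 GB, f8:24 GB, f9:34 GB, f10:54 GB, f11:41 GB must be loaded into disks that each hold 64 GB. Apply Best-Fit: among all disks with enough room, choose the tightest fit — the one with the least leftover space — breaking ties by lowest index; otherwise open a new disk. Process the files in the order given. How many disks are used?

7 disks

disk 1: place f1 (23 GB), 41 GB left
disk 2: place f2 (62 GB), 2 GB left
disk 3: place f3 (48 GB), 16 GB left
disk 3: place f4 (15 GB), 1 GB left
disk 1: place f5 (17 GB), 24 GB left
disk 4: place f6 (39 GB), 25 GB left
disk 1: place f7 (18 GB), 6 GB left
disk 4: place f8 (24 GB), 1 GB left
disk 5: place f9 (34 GB), 30 GB left
disk 6: place f10 (54 GB), 10 GB left
disk 7: place f11 (41 GB), 23 GB left
Final disks: [23,17,18] [62] [48,15] [39,24] [34] [54] [41].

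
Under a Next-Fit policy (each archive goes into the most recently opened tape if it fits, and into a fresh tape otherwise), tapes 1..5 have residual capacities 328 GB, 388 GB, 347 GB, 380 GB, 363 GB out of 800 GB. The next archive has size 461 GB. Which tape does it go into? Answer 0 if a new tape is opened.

0

Next-Fit only looks at tape 5, which has 363 GB free.
461 GB does not fit, so a new tape is opened.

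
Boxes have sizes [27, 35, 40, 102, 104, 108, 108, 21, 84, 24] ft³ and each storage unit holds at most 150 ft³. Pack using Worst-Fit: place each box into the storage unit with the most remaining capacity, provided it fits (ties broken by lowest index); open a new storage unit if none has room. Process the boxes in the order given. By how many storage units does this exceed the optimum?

Worst-Fit: [27,35,40,21] [102] [104] [108] [108] [84,24] → 6 storage units.
Total size 653 ft³; any packing needs at least ⌈653/150⌉ = 5 storage units.
An optimal packing achieves that bound: [108,40] [108,35] [104,27] [102,24,21] [84] → 5 storage units.
Excess: 6 − 5 = 1.

1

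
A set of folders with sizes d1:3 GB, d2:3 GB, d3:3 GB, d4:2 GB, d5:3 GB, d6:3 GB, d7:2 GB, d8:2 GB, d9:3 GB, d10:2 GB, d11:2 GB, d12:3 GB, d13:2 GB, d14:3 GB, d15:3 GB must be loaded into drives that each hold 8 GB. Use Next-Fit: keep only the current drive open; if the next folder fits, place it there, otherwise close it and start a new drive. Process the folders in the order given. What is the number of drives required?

6 drives

d1 (3 GB) → drive 1 (remaining 5 GB)
d2 (3 GB) → drive 1 (remaining 2 GB)
d3 (3 GB) → drive 2 (remaining 5 GB)
d4 (2 GB) → drive 2 (remaining 3 GB)
d5 (3 GB) → drive 2 (remaining 0 GB)
d6 (3 GB) → drive 3 (remaining 5 GB)
d7 (2 GB) → drive 3 (remaining 3 GB)
d8 (2 GB) → drive 3 (remaining 1 GB)
d9 (3 GB) → drive 4 (remaining 5 GB)
d10 (2 GB) → drive 4 (remaining 3 GB)
d11 (2 GB) → drive 4 (remaining 1 GB)
d12 (3 GB) → drive 5 (remaining 5 GB)
d13 (2 GB) → drive 5 (remaining 3 GB)
d14 (3 GB) → drive 5 (remaining 0 GB)
d15 (3 GB) → drive 6 (remaining 5 GB)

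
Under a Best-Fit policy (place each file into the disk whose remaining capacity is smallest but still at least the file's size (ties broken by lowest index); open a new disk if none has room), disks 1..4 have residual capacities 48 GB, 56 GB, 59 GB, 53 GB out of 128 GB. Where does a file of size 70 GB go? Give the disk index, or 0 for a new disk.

No disk has ≥ 70 GB free, so a new disk is opened.

0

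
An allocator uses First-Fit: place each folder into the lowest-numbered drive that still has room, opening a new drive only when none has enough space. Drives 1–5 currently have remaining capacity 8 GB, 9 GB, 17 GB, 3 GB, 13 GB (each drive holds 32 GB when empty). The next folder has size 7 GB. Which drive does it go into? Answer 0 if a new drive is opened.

1

Drives with room: drive 1 (8 GB), drive 2 (9 GB), drive 3 (17 GB), drive 5 (13 GB).
The first with room is drive 1.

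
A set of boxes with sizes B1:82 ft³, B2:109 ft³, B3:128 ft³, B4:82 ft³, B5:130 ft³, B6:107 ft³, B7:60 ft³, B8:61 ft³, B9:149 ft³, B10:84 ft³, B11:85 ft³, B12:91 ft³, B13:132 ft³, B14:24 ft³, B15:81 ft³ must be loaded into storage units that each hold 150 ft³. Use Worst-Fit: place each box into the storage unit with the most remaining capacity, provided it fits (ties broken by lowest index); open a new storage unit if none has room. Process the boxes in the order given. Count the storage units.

12

storage unit 1: place B1 (82 ft³), 68 ft³ left
storage unit 2: place B2 (109 ft³), 41 ft³ left
storage unit 3: place B3 (128 ft³), 22 ft³ left
storage unit 4: place B4 (82 ft³), 68 ft³ left
storage unit 5: place B5 (130 ft³), 20 ft³ left
storage unit 6: place B6 (107 ft³), 43 ft³ left
storage unit 1: place B7 (60 ft³), 8 ft³ left
storage unit 4: place B8 (61 ft³), 7 ft³ left
storage unit 7: place B9 (149 ft³), 1 ft³ left
storage unit 8: place B10 (84 ft³), 66 ft³ left
storage unit 9: place B11 (85 ft³), 65 ft³ left
storage unit 10: place B12 (91 ft³), 59 ft³ left
storage unit 11: place B13 (132 ft³), 18 ft³ left
storage unit 8: place B14 (24 ft³), 42 ft³ left
storage unit 12: place B15 (81 ft³), 69 ft³ left
Final storage units: [82,60] [109] [128] [82,61] [130] [107] [149] [84,24] [85] [91] [132] [81].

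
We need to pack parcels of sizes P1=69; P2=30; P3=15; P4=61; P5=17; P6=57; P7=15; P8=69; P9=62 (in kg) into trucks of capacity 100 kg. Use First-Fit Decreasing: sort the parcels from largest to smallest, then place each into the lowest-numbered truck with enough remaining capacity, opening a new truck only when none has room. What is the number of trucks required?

Sorted descending: 69, 69, 62, 61, 57, 30, 17, 15, 15.
Put 69 kg in truck 1; 31 kg remain.
Put 69 kg in truck 2; 31 kg remain.
Put 62 kg in truck 3; 38 kg remain.
Put 61 kg in truck 4; 39 kg remain.
Put 57 kg in truck 5; 43 kg remain.
Put 30 kg in truck 1; 1 kg remain.
Put 17 kg in truck 2; 14 kg remain.
Put 15 kg in truck 3; 23 kg remain.
Put 15 kg in truck 3; 8 kg remain.
Final trucks: [69,30] [69,17] [62,15,15] [61] [57].

5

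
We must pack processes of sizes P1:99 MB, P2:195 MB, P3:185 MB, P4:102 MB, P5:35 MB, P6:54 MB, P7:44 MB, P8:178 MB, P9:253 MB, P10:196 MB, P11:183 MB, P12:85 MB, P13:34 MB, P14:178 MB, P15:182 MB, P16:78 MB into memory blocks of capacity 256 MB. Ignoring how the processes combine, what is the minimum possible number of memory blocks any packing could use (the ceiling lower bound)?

Total size = 99 + 195 + 185 + 102 + 35 + 54 + 44 + 178 + 253 + 196 + 183 + 85 + 34 + 178 + 182 + 78 = 2081 MB.
⌈2081 / 256⌉ = 9.

9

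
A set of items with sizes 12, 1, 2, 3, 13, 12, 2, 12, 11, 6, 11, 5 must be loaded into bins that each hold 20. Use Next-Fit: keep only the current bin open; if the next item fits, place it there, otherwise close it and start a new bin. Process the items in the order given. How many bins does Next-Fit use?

bin 1: place 12, 8 left
bin 1: place 1, 7 left
bin 1: place 2, 5 left
bin 1: place 3, 2 left
bin 2: place 13, 7 left
bin 3: place 12, 8 left
bin 3: place 2, 6 left
bin 4: place 12, 8 left
bin 5: place 11, 9 left
bin 5: place 6, 3 left
bin 6: place 11, 9 left
bin 6: place 5, 4 left
Final bins: [12,1,2,3] [13] [12,2] [12] [11,6] [11,5].

6 bins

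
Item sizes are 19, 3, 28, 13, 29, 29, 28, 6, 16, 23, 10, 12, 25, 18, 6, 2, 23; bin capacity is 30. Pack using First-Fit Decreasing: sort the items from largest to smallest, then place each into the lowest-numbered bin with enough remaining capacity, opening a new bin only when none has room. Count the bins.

Sorted descending: 29, 29, 28, 28, 25, 23, 23, 19, 18, 16, 13, 12, 10, 6, 6, 3, 2.
bin 1: place 29, 1 left
bin 2: place 29, 1 left
bin 3: place 28, 2 left
bin 4: place 28, 2 left
bin 5: place 25, 5 left
bin 6: place 23, 7 left
bin 7: place 23, 7 left
bin 8: place 19, 11 left
bin 9: place 18, 12 left
bin 10: place 16, 14 left
bin 10: place 13, 1 left
bin 9: place 12, 0 left
bin 8: place 10, 1 left
bin 6: place 6, 1 left
bin 7: place 6, 1 left
bin 5: place 3, 2 left
bin 3: place 2, 0 left

10 bins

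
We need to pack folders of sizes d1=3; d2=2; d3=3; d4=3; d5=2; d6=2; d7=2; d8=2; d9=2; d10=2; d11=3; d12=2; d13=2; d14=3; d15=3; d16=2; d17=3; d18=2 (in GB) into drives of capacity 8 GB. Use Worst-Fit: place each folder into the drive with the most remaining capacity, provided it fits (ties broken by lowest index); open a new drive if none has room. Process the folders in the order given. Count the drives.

6 drives

Put d1 (3 GB) in drive 1; 5 GB remain.
Put d2 (2 GB) in drive 1; 3 GB remain.
Put d3 (3 GB) in drive 1; 0 GB remain.
Put d4 (3 GB) in drive 2; 5 GB remain.
Put d5 (2 GB) in drive 2; 3 GB remain.
Put d6 (2 GB) in drive 2; 1 GB remain.
Put d7 (2 GB) in drive 3; 6 GB remain.
Put d8 (2 GB) in drive 3; 4 GB remain.
Put d9 (2 GB) in drive 3; 2 GB remain.
Put d10 (2 GB) in drive 3; 0 GB remain.
Put d11 (3 GB) in drive 4; 5 GB remain.
Put d12 (2 GB) in drive 4; 3 GB remain.
Put d13 (2 GB) in drive 4; 1 GB remain.
Put d14 (3 GB) in drive 5; 5 GB remain.
Put d15 (3 GB) in drive 5; 2 GB remain.
Put d16 (2 GB) in drive 5; 0 GB remain.
Put d17 (3 GB) in drive 6; 5 GB remain.
Put d18 (2 GB) in drive 6; 3 GB remain.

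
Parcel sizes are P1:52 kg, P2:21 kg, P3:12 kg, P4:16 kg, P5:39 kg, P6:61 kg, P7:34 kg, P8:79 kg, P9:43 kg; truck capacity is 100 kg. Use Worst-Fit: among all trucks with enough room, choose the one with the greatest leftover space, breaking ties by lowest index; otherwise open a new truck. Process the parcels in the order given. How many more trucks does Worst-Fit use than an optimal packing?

1

Worst-Fit: [52,21,12] [16,39,34] [61] [79] [43] → 5 trucks.
Total size 357 kg; any packing needs at least ⌈357/100⌉ = 4 trucks.
An optimal packing achieves that bound: [79,21] [61,39] [52,43] [34,16,12] → 4 trucks.
Excess: 5 − 4 = 1.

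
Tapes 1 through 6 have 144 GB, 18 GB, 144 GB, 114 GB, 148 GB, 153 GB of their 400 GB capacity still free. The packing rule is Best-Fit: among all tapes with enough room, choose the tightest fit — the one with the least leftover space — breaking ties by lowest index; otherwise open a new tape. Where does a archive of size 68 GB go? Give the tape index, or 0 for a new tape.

4

Tapes with room: tape 1 (144 GB), tape 3 (144 GB), tape 4 (114 GB), tape 5 (148 GB), tape 6 (153 GB).
Tightest fit is tape 4 with 114 GB free.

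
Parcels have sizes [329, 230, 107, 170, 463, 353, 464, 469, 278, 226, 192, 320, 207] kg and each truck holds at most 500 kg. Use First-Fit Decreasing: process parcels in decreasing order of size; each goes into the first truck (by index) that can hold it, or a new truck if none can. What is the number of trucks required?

9 trucks

Sorted descending: 469, 464, 463, 353, 329, 320, 278, 230, 226, 207, 192, 170, 107.
truck 1: place 469 kg, 31 kg left
truck 2: place 464 kg, 36 kg left
truck 3: place 463 kg, 37 kg left
truck 4: place 353 kg, 147 kg left
truck 5: place 329 kg, 171 kg left
truck 6: place 320 kg, 180 kg left
truck 7: place 278 kg, 222 kg left
truck 8: place 230 kg, 270 kg left
truck 8: place 226 kg, 44 kg left
truck 7: place 207 kg, 15 kg left
truck 9: place 192 kg, 308 kg left
truck 5: place 170 kg, 1 kg left
truck 4: place 107 kg, 40 kg left
Final trucks: [469] [464] [463] [353,107] [329,170] [320] [278,207] [230,226] [192].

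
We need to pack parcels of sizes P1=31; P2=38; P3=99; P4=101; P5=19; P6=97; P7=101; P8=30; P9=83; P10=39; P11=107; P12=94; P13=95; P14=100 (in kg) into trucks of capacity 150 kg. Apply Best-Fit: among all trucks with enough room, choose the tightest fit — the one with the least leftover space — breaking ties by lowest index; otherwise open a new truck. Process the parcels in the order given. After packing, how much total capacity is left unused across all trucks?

466

Put P1 (31 kg) in truck 1; 119 kg remain.
Put P2 (38 kg) in truck 1; 81 kg remain.
Put P3 (99 kg) in truck 2; 51 kg remain.
Put P4 (101 kg) in truck 3; 49 kg remain.
Put P5 (19 kg) in truck 3; 30 kg remain.
Put P6 (97 kg) in truck 4; 53 kg remain.
Put P7 (101 kg) in truck 5; 49 kg remain.
Put P8 (30 kg) in truck 3; 0 kg remain.
Put P9 (83 kg) in truck 6; 67 kg remain.
Put P10 (39 kg) in truck 5; 10 kg remain.
Put P11 (107 kg) in truck 7; 43 kg remain.
Put P12 (94 kg) in truck 8; 56 kg remain.
Put P13 (95 kg) in truck 9; 55 kg remain.
Put P14 (100 kg) in truck 10; 50 kg remain.
10 trucks × 150 kg = 1500 kg; used 1034 kg; unused 466 kg.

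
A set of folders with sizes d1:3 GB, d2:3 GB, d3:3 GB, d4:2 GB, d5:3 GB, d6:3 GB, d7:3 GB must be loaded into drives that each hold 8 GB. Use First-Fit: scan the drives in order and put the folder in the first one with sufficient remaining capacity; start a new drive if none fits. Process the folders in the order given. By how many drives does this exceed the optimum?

0

First-Fit: [3,3,2] [3,3] [3,3] → 3 drives.
Total size 20 GB; any packing needs at least ⌈20/8⌉ = 3 drives.
So 3 is already optimal.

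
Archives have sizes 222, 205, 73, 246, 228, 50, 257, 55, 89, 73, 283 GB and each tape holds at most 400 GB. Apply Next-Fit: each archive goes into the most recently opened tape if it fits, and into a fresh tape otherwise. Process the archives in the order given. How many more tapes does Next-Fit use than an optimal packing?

1

Next-Fit: [222] [205,73] [246] [228,50] [257,55] [89,73] [283] → 7 tapes.
6 archives exceed 200 GB (half the capacity), and no two of those can share a tape, so at least 6 tapes are needed.
An optimal packing achieves that bound: [283,89] [257,73,55] [246,73,50] [228] [222] [205] → 6 tapes.
Excess: 7 − 6 = 1.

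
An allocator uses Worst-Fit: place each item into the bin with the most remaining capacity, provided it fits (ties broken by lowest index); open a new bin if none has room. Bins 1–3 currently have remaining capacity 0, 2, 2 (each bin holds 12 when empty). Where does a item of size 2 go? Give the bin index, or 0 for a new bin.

Bins with room: bin 2 (2), bin 3 (2).
Most room is bin 2 with 2 free.

2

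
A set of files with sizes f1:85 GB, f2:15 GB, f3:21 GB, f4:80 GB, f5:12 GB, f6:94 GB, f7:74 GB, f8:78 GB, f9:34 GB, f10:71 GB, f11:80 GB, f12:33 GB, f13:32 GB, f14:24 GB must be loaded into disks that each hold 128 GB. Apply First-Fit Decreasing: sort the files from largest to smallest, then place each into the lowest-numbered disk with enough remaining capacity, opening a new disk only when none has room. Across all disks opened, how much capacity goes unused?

Sorted descending: 94, 85, 80, 80, 78, 74, 71, 34, 33, 32, 24, 21, 15, 12.
94 GB → disk 1 (remaining 34 GB)
85 GB → disk 2 (remaining 43 GB)
80 GB → disk 3 (remaining 48 GB)
80 GB → disk 4 (remaining 48 GB)
78 GB → disk 5 (remaining 50 GB)
74 GB → disk 6 (remaining 54 GB)
71 GB → disk 7 (remaining 57 GB)
34 GB → disk 1 (remaining 0 GB)
33 GB → disk 2 (remaining 10 GB)
32 GB → disk 3 (remaining 16 GB)
24 GB → disk 4 (remaining 24 GB)
21 GB → disk 4 (remaining 3 GB)
15 GB → disk 3 (remaining 1 GB)
12 GB → disk 5 (remaining 38 GB)
7 disks × 128 GB = 896 GB; used 733 GB; unused 163 GB.

163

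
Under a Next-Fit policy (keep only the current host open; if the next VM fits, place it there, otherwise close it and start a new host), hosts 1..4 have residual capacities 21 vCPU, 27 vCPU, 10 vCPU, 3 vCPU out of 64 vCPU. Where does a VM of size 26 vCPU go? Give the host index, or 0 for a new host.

Next-Fit only looks at host 4, which has 3 vCPU free.
26 vCPU does not fit, so a new host is opened.

0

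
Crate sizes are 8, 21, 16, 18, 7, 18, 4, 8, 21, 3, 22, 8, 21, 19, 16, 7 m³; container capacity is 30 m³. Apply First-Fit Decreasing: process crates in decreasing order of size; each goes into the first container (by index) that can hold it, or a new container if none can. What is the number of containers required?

Sorted descending: 22, 21, 21, 21, 19, 18, 18, 16, 16, 8, 8, 8, 7, 7, 4, 3.
Put 22 m³ in container 1; 8 m³ remain.
Put 21 m³ in container 2; 9 m³ remain.
Put 21 m³ in container 3; 9 m³ remain.
Put 21 m³ in container 4; 9 m³ remain.
Put 19 m³ in container 5; 11 m³ remain.
Put 18 m³ in container 6; 12 m³ remain.
Put 18 m³ in container 7; 12 m³ remain.
Put 16 m³ in container 8; 14 m³ remain.
Put 16 m³ in container 9; 14 m³ remain.
Put 8 m³ in container 1; 0 m³ remain.
Put 8 m³ in container 2; 1 m³ remain.
Put 8 m³ in container 3; 1 m³ remain.
Put 7 m³ in container 4; 2 m³ remain.
Put 7 m³ in container 5; 4 m³ remain.
Put 4 m³ in container 5; 0 m³ remain.
Put 3 m³ in container 6; 9 m³ remain.

9 containers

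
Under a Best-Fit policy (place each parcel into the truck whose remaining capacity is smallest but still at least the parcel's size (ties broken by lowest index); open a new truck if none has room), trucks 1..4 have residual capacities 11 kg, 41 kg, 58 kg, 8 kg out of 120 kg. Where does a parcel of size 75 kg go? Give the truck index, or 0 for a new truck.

No truck has ≥ 75 kg free, so a new truck is opened.

0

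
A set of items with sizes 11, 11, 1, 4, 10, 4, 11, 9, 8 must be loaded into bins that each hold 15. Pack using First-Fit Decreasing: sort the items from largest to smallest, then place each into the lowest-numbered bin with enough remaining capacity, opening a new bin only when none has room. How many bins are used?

6

Sorted descending: 11, 11, 11, 10, 9, 8, 4, 4, 1.
bin 1: place 11, 4 left
bin 2: place 11, 4 left
bin 3: place 11, 4 left
bin 4: place 10, 5 left
bin 5: place 9, 6 left
bin 6: place 8, 7 left
bin 1: place 4, 0 left
bin 2: place 4, 0 left
bin 3: place 1, 3 left
Final bins: [11,4] [11,4] [11,1] [10] [9] [8].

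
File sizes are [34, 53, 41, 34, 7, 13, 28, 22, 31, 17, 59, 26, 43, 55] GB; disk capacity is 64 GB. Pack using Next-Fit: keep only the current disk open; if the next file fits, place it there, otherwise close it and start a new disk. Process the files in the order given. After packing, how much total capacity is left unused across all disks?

177

disk 1: place 34 GB, 30 GB left
disk 2: place 53 GB, 11 GB left
disk 3: place 41 GB, 23 GB left
disk 4: place 34 GB, 30 GB left
disk 4: place 7 GB, 23 GB left
disk 4: place 13 GB, 10 GB left
disk 5: place 28 GB, 36 GB left
disk 5: place 22 GB, 14 GB left
disk 6: place 31 GB, 33 GB left
disk 6: place 17 GB, 16 GB left
disk 7: place 59 GB, 5 GB left
disk 8: place 26 GB, 38 GB left
disk 9: place 43 GB, 21 GB left
disk 10: place 55 GB, 9 GB left
10 disks × 64 GB = 640 GB; used 463 GB; unused 177 GB.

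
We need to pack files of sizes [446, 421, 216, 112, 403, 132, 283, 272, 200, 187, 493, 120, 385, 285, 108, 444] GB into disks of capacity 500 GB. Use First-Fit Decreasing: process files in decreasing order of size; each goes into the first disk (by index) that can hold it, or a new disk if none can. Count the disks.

Sorted descending: 493, 446, 444, 421, 403, 385, 285, 283, 272, 216, 200, 187, 132, 120, 112, 108.
disk 1: place 493 GB, 7 GB left
disk 2: place 446 GB, 54 GB left
disk 3: place 444 GB, 56 GB left
disk 4: place 421 GB, 79 GB left
disk 5: place 403 GB, 97 GB left
disk 6: place 385 GB, 115 GB left
disk 7: place 285 GB, 215 GB left
disk 8: place 283 GB, 217 GB left
disk 9: place 272 GB, 228 GB left
disk 8: place 216 GB, 1 GB left
disk 7: place 200 GB, 15 GB left
disk 9: place 187 GB, 41 GB left
disk 10: place 132 GB, 368 GB left
disk 10: place 120 GB, 248 GB left
disk 6: place 112 GB, 3 GB left
disk 10: place 108 GB, 140 GB left

10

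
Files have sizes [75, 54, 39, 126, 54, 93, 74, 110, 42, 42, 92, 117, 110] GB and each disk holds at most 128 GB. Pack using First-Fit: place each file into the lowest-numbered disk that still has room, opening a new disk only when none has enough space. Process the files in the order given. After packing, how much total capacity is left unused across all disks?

252

disk 1: place 75 GB, 53 GB left
disk 2: place 54 GB, 74 GB left
disk 1: place 39 GB, 14 GB left
disk 3: place 126 GB, 2 GB left
disk 2: place 54 GB, 20 GB left
disk 4: place 93 GB, 35 GB left
disk 5: place 74 GB, 54 GB left
disk 6: place 110 GB, 18 GB left
disk 5: place 42 GB, 12 GB left
disk 7: place 42 GB, 86 GB left
disk 8: place 92 GB, 36 GB left
disk 9: place 117 GB, 11 GB left
disk 10: place 110 GB, 18 GB left
10 disks × 128 GB = 1280 GB; used 1028 GB; unused 252 GB.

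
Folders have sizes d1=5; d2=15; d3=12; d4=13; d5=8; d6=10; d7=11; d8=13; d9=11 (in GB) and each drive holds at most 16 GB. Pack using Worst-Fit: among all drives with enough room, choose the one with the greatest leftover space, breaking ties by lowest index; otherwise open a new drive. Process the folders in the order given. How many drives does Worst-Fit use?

8

drive 1: place d1 (5 GB), 11 GB left
drive 2: place d2 (15 GB), 1 GB left
drive 3: place d3 (12 GB), 4 GB left
drive 4: place d4 (13 GB), 3 GB left
drive 1: place d5 (8 GB), 3 GB left
drive 5: place d6 (10 GB), 6 GB left
drive 6: place d7 (11 GB), 5 GB left
drive 7: place d8 (13 GB), 3 GB left
drive 8: place d9 (11 GB), 5 GB left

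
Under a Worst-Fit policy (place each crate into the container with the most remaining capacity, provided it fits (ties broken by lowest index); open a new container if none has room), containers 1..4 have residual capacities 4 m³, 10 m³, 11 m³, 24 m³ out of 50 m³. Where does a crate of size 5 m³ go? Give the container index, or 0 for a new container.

Containers with room: container 2 (10 m³), container 3 (11 m³), container 4 (24 m³).
Most room is container 4 with 24 m³ free.

4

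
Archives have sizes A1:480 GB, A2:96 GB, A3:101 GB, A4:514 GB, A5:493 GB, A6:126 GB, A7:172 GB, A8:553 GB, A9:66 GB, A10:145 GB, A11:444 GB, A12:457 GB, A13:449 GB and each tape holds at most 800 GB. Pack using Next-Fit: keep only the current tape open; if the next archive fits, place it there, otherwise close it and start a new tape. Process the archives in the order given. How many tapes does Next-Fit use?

7

A1 (480 GB) → tape 1 (remaining 320 GB)
A2 (96 GB) → tape 1 (remaining 224 GB)
A3 (101 GB) → tape 1 (remaining 123 GB)
A4 (514 GB) → tape 2 (remaining 286 GB)
A5 (493 GB) → tape 3 (remaining 307 GB)
A6 (126 GB) → tape 3 (remaining 181 GB)
A7 (172 GB) → tape 3 (remaining 9 GB)
A8 (553 GB) → tape 4 (remaining 247 GB)
A9 (66 GB) → tape 4 (remaining 181 GB)
A10 (145 GB) → tape 4 (remaining 36 GB)
A11 (444 GB) → tape 5 (remaining 356 GB)
A12 (457 GB) → tape 6 (remaining 343 GB)
A13 (449 GB) → tape 7 (remaining 351 GB)
Final tapes: [480,96,101] [514] [493,126,172] [553,66,145] [444] [457] [449].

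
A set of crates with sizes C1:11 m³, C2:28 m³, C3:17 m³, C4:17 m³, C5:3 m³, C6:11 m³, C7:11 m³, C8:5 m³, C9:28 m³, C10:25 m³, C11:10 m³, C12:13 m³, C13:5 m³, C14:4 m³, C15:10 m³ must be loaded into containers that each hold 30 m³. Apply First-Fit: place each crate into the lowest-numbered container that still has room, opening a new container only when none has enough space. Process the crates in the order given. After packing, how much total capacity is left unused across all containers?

42

container 1: place C1 (11 m³), 19 m³ left
container 2: place C2 (28 m³), 2 m³ left
container 1: place C3 (17 m³), 2 m³ left
container 3: place C4 (17 m³), 13 m³ left
container 3: place C5 (3 m³), 10 m³ left
container 4: place C6 (11 m³), 19 m³ left
container 4: place C7 (11 m³), 8 m³ left
container 3: place C8 (5 m³), 5 m³ left
container 5: place C9 (28 m³), 2 m³ left
container 6: place C10 (25 m³), 5 m³ left
container 7: place C11 (10 m³), 20 m³ left
container 7: place C12 (13 m³), 7 m³ left
container 3: place C13 (5 m³), 0 m³ left
container 4: place C14 (4 m³), 4 m³ left
container 8: place C15 (10 m³), 20 m³ left
8 containers × 30 m³ = 240 m³; used 198 m³; unused 42 m³.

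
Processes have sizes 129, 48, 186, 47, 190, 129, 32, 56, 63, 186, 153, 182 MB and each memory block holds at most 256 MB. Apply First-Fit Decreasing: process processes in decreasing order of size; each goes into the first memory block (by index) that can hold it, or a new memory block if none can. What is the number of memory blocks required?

Sorted descending: 190, 186, 186, 182, 153, 129, 129, 63, 56, 48, 47, 32.
Put 190 MB in memory block 1; 66 MB remain.
Put 186 MB in memory block 2; 70 MB remain.
Put 186 MB in memory block 3; 70 MB remain.
Put 182 MB in memory block 4; 74 MB remain.
Put 153 MB in memory block 5; 103 MB remain.
Put 129 MB in memory block 6; 127 MB remain.
Put 129 MB in memory block 7; 127 MB remain.
Put 63 MB in memory block 1; 3 MB remain.
Put 56 MB in memory block 2; 14 MB remain.
Put 48 MB in memory block 3; 22 MB remain.
Put 47 MB in memory block 4; 27 MB remain.
Put 32 MB in memory block 5; 71 MB remain.
Final memory blocks: [190,63] [186,56] [186,48] [182,47] [153,32] [129] [129].

7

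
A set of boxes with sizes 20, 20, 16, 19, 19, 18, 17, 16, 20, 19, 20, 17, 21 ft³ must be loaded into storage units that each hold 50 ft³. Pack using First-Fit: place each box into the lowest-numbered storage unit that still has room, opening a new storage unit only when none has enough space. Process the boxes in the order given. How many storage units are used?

6 storage units

storage unit 1: place 20 ft³, 30 ft³ left
storage unit 1: place 20 ft³, 10 ft³ left
storage unit 2: place 16 ft³, 34 ft³ left
storage unit 2: place 19 ft³, 15 ft³ left
storage unit 3: place 19 ft³, 31 ft³ left
storage unit 3: place 18 ft³, 13 ft³ left
storage unit 4: place 17 ft³, 33 ft³ left
storage unit 4: place 16 ft³, 17 ft³ left
storage unit 5: place 20 ft³, 30 ft³ left
storage unit 5: place 19 ft³, 11 ft³ left
storage unit 6: place 20 ft³, 30 ft³ left
storage unit 4: place 17 ft³, 0 ft³ left
storage unit 6: place 21 ft³, 9 ft³ left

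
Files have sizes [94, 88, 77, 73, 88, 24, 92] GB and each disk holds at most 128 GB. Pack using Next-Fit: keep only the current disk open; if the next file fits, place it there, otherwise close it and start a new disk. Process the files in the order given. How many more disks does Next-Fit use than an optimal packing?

0

Next-Fit: [94] [88] [77] [73] [88,24] [92] → 6 disks.
6 files exceed 64 GB (half the capacity), and no two of those can share a disk, so at least 6 disks are needed.
So 6 is already optimal.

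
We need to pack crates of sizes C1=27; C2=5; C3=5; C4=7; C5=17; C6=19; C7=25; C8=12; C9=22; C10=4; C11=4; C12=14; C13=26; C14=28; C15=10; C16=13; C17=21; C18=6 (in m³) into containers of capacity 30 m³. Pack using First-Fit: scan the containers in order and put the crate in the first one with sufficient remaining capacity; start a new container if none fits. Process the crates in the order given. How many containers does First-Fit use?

C1 (27 m³) → container 1 (remaining 3 m³)
C2 (5 m³) → container 2 (remaining 25 m³)
C3 (5 m³) → container 2 (remaining 20 m³)
C4 (7 m³) → container 2 (remaining 13 m³)
C5 (17 m³) → container 3 (remaining 13 m³)
C6 (19 m³) → container 4 (remaining 11 m³)
C7 (25 m³) → container 5 (remaining 5 m³)
C8 (12 m³) → container 2 (remaining 1 m³)
C9 (22 m³) → container 6 (remaining 8 m³)
C10 (4 m³) → container 3 (remaining 9 m³)
C11 (4 m³) → container 3 (remaining 5 m³)
C12 (14 m³) → container 7 (remaining 16 m³)
C13 (26 m³) → container 8 (remaining 4 m³)
C14 (28 m³) → container 9 (remaining 2 m³)
C15 (10 m³) → container 4 (remaining 1 m³)
C16 (13 m³) → container 7 (remaining 3 m³)
C17 (21 m³) → container 10 (remaining 9 m³)
C18 (6 m³) → container 6 (remaining 2 m³)

10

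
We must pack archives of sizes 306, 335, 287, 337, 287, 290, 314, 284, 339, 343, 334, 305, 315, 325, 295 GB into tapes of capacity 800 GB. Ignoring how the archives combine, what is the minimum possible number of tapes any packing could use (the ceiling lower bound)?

6

Total size = 306 + 335 + 287 + 337 + 287 + 290 + 314 + 284 + 339 + 343 + 334 + 305 + 315 + 325 + 295 = 4696 GB.
⌈4696 / 800⌉ = 6.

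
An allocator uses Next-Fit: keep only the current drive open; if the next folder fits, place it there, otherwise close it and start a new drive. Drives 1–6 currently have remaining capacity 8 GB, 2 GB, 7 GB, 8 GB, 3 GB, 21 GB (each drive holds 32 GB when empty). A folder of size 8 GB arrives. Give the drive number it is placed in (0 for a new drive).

Next-Fit only looks at drive 6, which has 21 GB free.
8 GB fits there.

6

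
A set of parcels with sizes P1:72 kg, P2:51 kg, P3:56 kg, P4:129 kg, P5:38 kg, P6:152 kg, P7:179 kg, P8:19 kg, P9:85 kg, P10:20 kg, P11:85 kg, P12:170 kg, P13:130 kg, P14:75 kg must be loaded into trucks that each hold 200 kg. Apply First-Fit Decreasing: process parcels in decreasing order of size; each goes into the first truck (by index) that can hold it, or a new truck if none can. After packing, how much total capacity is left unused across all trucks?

Sorted descending: 179, 170, 152, 130, 129, 85, 85, 75, 72, 56, 51, 38, 20, 19.
Put 179 kg in truck 1; 21 kg remain.
Put 170 kg in truck 2; 30 kg remain.
Put 152 kg in truck 3; 48 kg remain.
Put 130 kg in truck 4; 70 kg remain.
Put 129 kg in truck 5; 71 kg remain.
Put 85 kg in truck 6; 115 kg remain.
Put 85 kg in truck 6; 30 kg remain.
Put 75 kg in truck 7; 125 kg remain.
Put 72 kg in truck 7; 53 kg remain.
Put 56 kg in truck 4; 14 kg remain.
Put 51 kg in truck 5; 20 kg remain.
Put 38 kg in truck 3; 10 kg remain.
Put 20 kg in truck 1; 1 kg remain.
Put 19 kg in truck 2; 11 kg remain.
7 trucks × 200 kg = 1400 kg; used 1261 kg; unused 139 kg.

139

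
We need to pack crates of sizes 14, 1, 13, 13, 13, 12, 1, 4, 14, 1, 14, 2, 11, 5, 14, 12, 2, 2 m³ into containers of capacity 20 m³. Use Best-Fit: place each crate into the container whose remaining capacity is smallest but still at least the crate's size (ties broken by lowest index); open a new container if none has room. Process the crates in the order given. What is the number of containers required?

10

Put 14 m³ in container 1; 6 m³ remain.
Put 1 m³ in container 1; 5 m³ remain.
Put 13 m³ in container 2; 7 m³ remain.
Put 13 m³ in container 3; 7 m³ remain.
Put 13 m³ in container 4; 7 m³ remain.
Put 12 m³ in container 5; 8 m³ remain.
Put 1 m³ in container 1; 4 m³ remain.
Put 4 m³ in container 1; 0 m³ remain.
Put 14 m³ in container 6; 6 m³ remain.
Put 1 m³ in container 6; 5 m³ remain.
Put 14 m³ in container 7; 6 m³ remain.
Put 2 m³ in container 6; 3 m³ remain.
Put 11 m³ in container 8; 9 m³ remain.
Put 5 m³ in container 7; 1 m³ remain.
Put 14 m³ in container 9; 6 m³ remain.
Put 12 m³ in container 10; 8 m³ remain.
Put 2 m³ in container 6; 1 m³ remain.
Put 2 m³ in container 9; 4 m³ remain.
Final containers: [14,1,1,4] [13] [13] [13] [12] [14,1,2,2] [14,5] [11] [14,2] [12].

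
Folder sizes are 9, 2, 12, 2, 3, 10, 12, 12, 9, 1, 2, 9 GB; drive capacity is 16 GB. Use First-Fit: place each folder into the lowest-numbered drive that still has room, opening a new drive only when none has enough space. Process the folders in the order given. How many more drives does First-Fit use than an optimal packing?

First-Fit: [9,2,2,3] [12,1,2] [10] [12] [12] [9] [9] → 7 drives.
7 folders exceed 8 GB (half the capacity), and no two of those can share a drive, so at least 7 drives are needed.
So 7 is already optimal.

0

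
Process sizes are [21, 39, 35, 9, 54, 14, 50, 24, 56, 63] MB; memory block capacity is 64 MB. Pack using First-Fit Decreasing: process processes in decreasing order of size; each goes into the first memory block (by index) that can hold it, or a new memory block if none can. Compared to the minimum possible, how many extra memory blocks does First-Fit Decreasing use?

First-Fit Decreasing: [63] [56] [54,9] [50,14] [39,24] [35,21] → 6 memory blocks.
Total size 365 MB; any packing needs at least ⌈365/64⌉ = 6 memory blocks.
So 6 is already optimal.

0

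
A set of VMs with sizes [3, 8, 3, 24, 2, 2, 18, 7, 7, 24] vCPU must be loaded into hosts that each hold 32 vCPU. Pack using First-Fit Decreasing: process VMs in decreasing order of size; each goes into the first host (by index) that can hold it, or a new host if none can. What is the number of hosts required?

Sorted descending: 24, 24, 18, 8, 7, 7, 3, 3, 2, 2.
Put 24 vCPU in host 1; 8 vCPU remain.
Put 24 vCPU in host 2; 8 vCPU remain.
Put 18 vCPU in host 3; 14 vCPU remain.
Put 8 vCPU in host 1; 0 vCPU remain.
Put 7 vCPU in host 2; 1 vCPU remain.
Put 7 vCPU in host 3; 7 vCPU remain.
Put 3 vCPU in host 3; 4 vCPU remain.
Put 3 vCPU in host 3; 1 vCPU remain.
Put 2 vCPU in host 4; 30 vCPU remain.
Put 2 vCPU in host 4; 28 vCPU remain.

4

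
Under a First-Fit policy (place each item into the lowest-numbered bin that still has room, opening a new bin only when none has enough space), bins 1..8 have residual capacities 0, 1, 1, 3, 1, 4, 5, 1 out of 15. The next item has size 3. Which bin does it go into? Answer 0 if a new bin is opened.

4

Bins with room: bin 4 (3), bin 6 (4), bin 7 (5).
The first with room is bin 4.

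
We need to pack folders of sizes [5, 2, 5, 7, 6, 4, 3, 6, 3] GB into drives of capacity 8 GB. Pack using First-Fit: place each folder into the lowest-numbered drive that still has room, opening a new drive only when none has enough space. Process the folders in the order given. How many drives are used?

6

Put 5 GB in drive 1; 3 GB remain.
Put 2 GB in drive 1; 1 GB remain.
Put 5 GB in drive 2; 3 GB remain.
Put 7 GB in drive 3; 1 GB remain.
Put 6 GB in drive 4; 2 GB remain.
Put 4 GB in drive 5; 4 GB remain.
Put 3 GB in drive 2; 0 GB remain.
Put 6 GB in drive 6; 2 GB remain.
Put 3 GB in drive 5; 1 GB remain.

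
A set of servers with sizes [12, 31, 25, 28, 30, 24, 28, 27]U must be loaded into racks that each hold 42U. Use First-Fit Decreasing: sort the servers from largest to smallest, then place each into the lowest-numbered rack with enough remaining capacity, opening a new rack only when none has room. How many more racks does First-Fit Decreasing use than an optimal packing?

First-Fit Decreasing: [31] [30,12] [28] [28] [27] [25] [24] → 7 racks.
7 servers exceed 21U (half the capacity), and no two of those can share a rack, so at least 7 racks are needed.
So 7 is already optimal.

0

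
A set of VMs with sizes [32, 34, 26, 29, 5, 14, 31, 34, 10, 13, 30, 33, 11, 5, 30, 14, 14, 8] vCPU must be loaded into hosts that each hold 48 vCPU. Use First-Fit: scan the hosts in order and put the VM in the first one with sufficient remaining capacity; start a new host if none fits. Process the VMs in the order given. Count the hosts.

32 vCPU → host 1 (remaining 16 vCPU)
34 vCPU → host 2 (remaining 14 vCPU)
26 vCPU → host 3 (remaining 22 vCPU)
29 vCPU → host 4 (remaining 19 vCPU)
5 vCPU → host 1 (remaining 11 vCPU)
14 vCPU → host 2 (remaining 0 vCPU)
31 vCPU → host 5 (remaining 17 vCPU)
34 vCPU → host 6 (remaining 14 vCPU)
10 vCPU → host 1 (remaining 1 vCPU)
13 vCPU → host 3 (remaining 9 vCPU)
30 vCPU → host 7 (remaining 18 vCPU)
33 vCPU → host 8 (remaining 15 vCPU)
11 vCPU → host 4 (remaining 8 vCPU)
5 vCPU → host 3 (remaining 4 vCPU)
30 vCPU → host 9 (remaining 18 vCPU)
14 vCPU → host 5 (remaining 3 vCPU)
14 vCPU → host 6 (remaining 0 vCPU)
8 vCPU → host 4 (remaining 0 vCPU)

9 hosts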